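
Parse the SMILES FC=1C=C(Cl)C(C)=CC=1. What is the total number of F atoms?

1

Scan the SMILES for F atoms (remember two-letter symbols like Cl and Br are single atoms).
Fluorine count: 1.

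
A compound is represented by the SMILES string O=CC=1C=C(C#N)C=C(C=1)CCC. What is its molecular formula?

Walk through each heavy atom and fill implicit hydrogens from standard valence (C 4, N 3, O 2, S 2, halogen 1):
  atom 1: O, bond orders sum to 2 (valence 2) → 0 H
  atom 2: C, bond orders sum to 3 (valence 4) → 1 H
  atom 3: C, bond orders sum to 4 (valence 4) → 0 H
  atom 4: C, bond orders sum to 3 (valence 4) → 1 H
  atom 5: C, bond orders sum to 4 (valence 4) → 0 H
  atom 6: C, bond orders sum to 4 (valence 4) → 0 H
  atom 7: N, bond orders sum to 3 (valence 3) → 0 H
  atom 8: C, bond orders sum to 3 (valence 4) → 1 H
  atom 9: C, bond orders sum to 4 (valence 4) → 0 H
  atom 10: C, bond orders sum to 3 (valence 4) → 1 H
  atom 11: C, bond orders sum to 2 (valence 4) → 2 H
  atom 12: C, bond orders sum to 2 (valence 4) → 2 H
  atom 13: C, bond orders sum to 1 (valence 4) → 3 H
Totals → C:11, H:11, N:1, O:1.
In Hill order: C11H11NO.

C11H11NO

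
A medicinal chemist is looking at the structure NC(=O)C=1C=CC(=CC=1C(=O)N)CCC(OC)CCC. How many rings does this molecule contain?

In SMILES, each pair of matching ring-closure digits denotes one ring-closing bond; the number of such bonds equals the number of independent rings.
Ring-closure bonds here: 1.

1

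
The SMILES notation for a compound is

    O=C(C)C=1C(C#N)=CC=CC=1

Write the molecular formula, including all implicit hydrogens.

Walk through each heavy atom and fill implicit hydrogens from standard valence (C 4, N 3, O 2, S 2, halogen 1):
  atom 1: O, bond orders sum to 2 (valence 2) → 0 H
  atom 2: C, bond orders sum to 4 (valence 4) → 0 H
  atom 3: C, bond orders sum to 1 (valence 4) → 3 H
  atom 4: C, bond orders sum to 4 (valence 4) → 0 H
  atom 5: C, bond orders sum to 4 (valence 4) → 0 H
  atom 6: C, bond orders sum to 4 (valence 4) → 0 H
  atom 7: N, bond orders sum to 3 (valence 3) → 0 H
  atom 8: C, bond orders sum to 3 (valence 4) → 1 H
  atom 9: C, bond orders sum to 3 (valence 4) → 1 H
  atom 10: C, bond orders sum to 3 (valence 4) → 1 H
  atom 11: C, bond orders sum to 3 (valence 4) → 1 H
Totals → C:9, H:7, N:1, O:1.

C9H7NO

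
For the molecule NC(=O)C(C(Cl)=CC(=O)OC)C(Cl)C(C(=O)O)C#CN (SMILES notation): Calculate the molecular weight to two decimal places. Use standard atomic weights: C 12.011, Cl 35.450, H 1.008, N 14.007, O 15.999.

323.13 g/mol

First, the molecular formula is C11H12Cl2N2O5 (counting implicit H from valence).
  C: 11 × 12.011 = 132.121
  Cl: 2 × 35.450 = 70.900
  H: 12 × 1.008 = 12.096
  N: 2 × 14.007 = 28.014
  O: 5 × 15.999 = 79.995
Sum: 11×12.011 + 2×35.450 + 12×1.008 + 2×14.007 + 5×15.999 = 323.126 → 323.13 g/mol.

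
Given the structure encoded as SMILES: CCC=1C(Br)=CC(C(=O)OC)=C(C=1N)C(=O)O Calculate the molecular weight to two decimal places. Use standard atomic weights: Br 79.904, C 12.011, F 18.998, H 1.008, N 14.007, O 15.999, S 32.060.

302.12 g/mol

First, the molecular formula is C11H12BrNO4 (counting implicit H from valence).
  Br: 1 × 79.904 = 79.904
  C: 11 × 12.011 = 132.121
  H: 12 × 1.008 = 12.096
  N: 1 × 14.007 = 14.007
  O: 4 × 15.999 = 63.996
Sum: 1×79.904 + 11×12.011 + 12×1.008 + 1×14.007 + 4×15.999 = 302.124 → 302.12 g/mol.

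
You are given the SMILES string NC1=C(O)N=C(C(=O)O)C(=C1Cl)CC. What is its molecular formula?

Walk through each heavy atom and fill implicit hydrogens from standard valence (C 4, N 3, O 2, S 2, halogen 1):
  atom 1: N, bond orders sum to 1 (valence 3) → 2 H
  atom 2: C, bond orders sum to 4 (valence 4) → 0 H
  atom 3: C, bond orders sum to 4 (valence 4) → 0 H
  atom 4: O, bond orders sum to 1 (valence 2) → 1 H
  atom 5: N, bond orders sum to 3 (valence 3) → 0 H
  atom 6: C, bond orders sum to 4 (valence 4) → 0 H
  atom 7: C, bond orders sum to 4 (valence 4) → 0 H
  atom 8: O, bond orders sum to 2 (valence 2) → 0 H
  atom 9: O, bond orders sum to 1 (valence 2) → 1 H
  atom 10: C, bond orders sum to 4 (valence 4) → 0 H
  atom 11: C, bond orders sum to 4 (valence 4) → 0 H
  atom 12: Cl (halogen, monovalent) → 0 H
  atom 13: C, bond orders sum to 2 (valence 4) → 2 H
  atom 14: C, bond orders sum to 1 (valence 4) → 3 H
Totals → C:8, H:9, Cl:1, N:2, O:3.
In Hill order: C8H9ClN2O3.

C8H9ClN2O3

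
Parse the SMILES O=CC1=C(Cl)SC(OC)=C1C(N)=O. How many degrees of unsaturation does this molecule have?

Molecular formula: C7H6ClNO3S.
DoU = (2C + 2 + N − H − X) / 2, where X is the halogen count and O/S are ignored.
    = (2·7 + 2 + 1 − 6 − 1) / 2 = 10 / 2 = 5.

5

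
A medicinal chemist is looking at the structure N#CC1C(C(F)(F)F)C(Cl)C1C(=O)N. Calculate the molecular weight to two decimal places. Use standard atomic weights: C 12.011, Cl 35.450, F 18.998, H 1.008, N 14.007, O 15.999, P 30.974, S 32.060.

First, the molecular formula is C7H6ClF3N2O (counting implicit H from valence).
  C: 7 × 12.011 = 84.077
  Cl: 1 × 35.450 = 35.450
  F: 3 × 18.998 = 56.994
  H: 6 × 1.008 = 6.048
  N: 2 × 14.007 = 28.014
  O: 1 × 15.999 = 15.999
Sum: 7×12.011 + 1×35.450 + 3×18.998 + 6×1.008 + 2×14.007 + 1×15.999 = 226.582 → 226.58 g/mol.

226.58 g/mol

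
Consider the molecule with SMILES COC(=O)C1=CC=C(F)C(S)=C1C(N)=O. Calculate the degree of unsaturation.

6

Molecular formula: C9H8FNO3S.
DoU = (2C + 2 + N − H − X) / 2, where X is the halogen count and O/S are ignored.
    = (2·9 + 2 + 1 − 8 − 1) / 2 = 12 / 2 = 6.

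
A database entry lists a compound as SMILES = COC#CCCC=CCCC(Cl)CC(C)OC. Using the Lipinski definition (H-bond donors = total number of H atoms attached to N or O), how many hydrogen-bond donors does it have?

Donors: find every N or O and count the H atoms it carries.
  atom 2 (O): bond orders sum to 2 → 0 H
  atom 16 (O): bond orders sum to 2 → 0 H
Lipinski HBD = 0.

0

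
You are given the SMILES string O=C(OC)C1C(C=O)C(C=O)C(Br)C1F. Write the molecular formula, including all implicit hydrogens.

Walk through each heavy atom and fill implicit hydrogens from standard valence (C 4, N 3, O 2, S 2, halogen 1):
  atom 1: O, bond orders sum to 2 (valence 2) → 0 H
  atom 2: C, bond orders sum to 4 (valence 4) → 0 H
  atom 3: O, bond orders sum to 2 (valence 2) → 0 H
  atom 4: C, bond orders sum to 1 (valence 4) → 3 H
  atom 5: C, bond orders sum to 3 (valence 4) → 1 H
  atom 6: C, bond orders sum to 3 (valence 4) → 1 H
  atom 7: C, bond orders sum to 3 (valence 4) → 1 H
  atom 8: O, bond orders sum to 2 (valence 2) → 0 H
  atom 9: C, bond orders sum to 3 (valence 4) → 1 H
  atom 10: C, bond orders sum to 3 (valence 4) → 1 H
  atom 11: O, bond orders sum to 2 (valence 2) → 0 H
  atom 12: C, bond orders sum to 3 (valence 4) → 1 H
  atom 13: Br (halogen, monovalent) → 0 H
  atom 14: C, bond orders sum to 3 (valence 4) → 1 H
  atom 15: F (halogen, monovalent) → 0 H
Totals → C:9, H:10, Br:1, F:1, O:4.

C9H10BrFO4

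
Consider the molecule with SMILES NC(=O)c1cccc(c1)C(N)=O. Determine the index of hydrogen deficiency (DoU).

Molecular formula: C8H8N2O2.
DoU = (2C + 2 + N − H − X) / 2, where X is the halogen count and O/S are ignored.
    = (2·8 + 2 + 2 − 8 − 0) / 2 = 12 / 2 = 6.

6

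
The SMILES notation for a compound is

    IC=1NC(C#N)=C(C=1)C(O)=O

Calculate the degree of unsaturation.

6

Molecular formula: C6H3IN2O2.
DoU = (2C + 2 + N − H − X) / 2, where X is the halogen count and O/S are ignored.
    = (2·6 + 2 + 2 − 3 − 1) / 2 = 12 / 2 = 6.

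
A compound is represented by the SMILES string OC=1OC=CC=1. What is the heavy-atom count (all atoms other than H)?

6

Every atom symbol written in the SMILES (organic subset) is one heavy atom; implicit H are not written.
Heavy atoms by element → C:4, O:2.
Total: 6.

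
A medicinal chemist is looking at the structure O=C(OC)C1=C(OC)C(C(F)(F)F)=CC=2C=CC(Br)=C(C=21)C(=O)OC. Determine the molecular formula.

Walk through each heavy atom and fill implicit hydrogens from standard valence (C 4, N 3, O 2, S 2, halogen 1):
  atom 1: O, bond orders sum to 2 (valence 2) → 0 H
  atom 2: C, bond orders sum to 4 (valence 4) → 0 H
  atom 3: O, bond orders sum to 2 (valence 2) → 0 H
  atom 4: C, bond orders sum to 1 (valence 4) → 3 H
  atom 5: C, bond orders sum to 4 (valence 4) → 0 H
  atom 6: C, bond orders sum to 4 (valence 4) → 0 H
  atom 7: O, bond orders sum to 2 (valence 2) → 0 H
  atom 8: C, bond orders sum to 1 (valence 4) → 3 H
  atom 9: C, bond orders sum to 4 (valence 4) → 0 H
  atom 10: C, bond orders sum to 4 (valence 4) → 0 H
  atom 11: F (halogen, monovalent) → 0 H
  atom 12: F (halogen, monovalent) → 0 H
  atom 13: F (halogen, monovalent) → 0 H
  atom 14: C, bond orders sum to 3 (valence 4) → 1 H
  atom 15: C, bond orders sum to 4 (valence 4) → 0 H
  atom 16: C, bond orders sum to 3 (valence 4) → 1 H
  atom 17: C, bond orders sum to 3 (valence 4) → 1 H
  atom 18: C, bond orders sum to 4 (valence 4) → 0 H
  atom 19: Br (halogen, monovalent) → 0 H
  atom 20: C, bond orders sum to 4 (valence 4) → 0 H
  atom 21: C, bond orders sum to 4 (valence 4) → 0 H
  atom 22: C, bond orders sum to 4 (valence 4) → 0 H
  atom 23: O, bond orders sum to 2 (valence 2) → 0 H
  atom 24: O, bond orders sum to 2 (valence 2) → 0 H
  atom 25: C, bond orders sum to 1 (valence 4) → 3 H
Totals → C:16, H:12, Br:1, F:3, O:5.
In Hill order: C16H12BrF3O5.

C16H12BrF3O5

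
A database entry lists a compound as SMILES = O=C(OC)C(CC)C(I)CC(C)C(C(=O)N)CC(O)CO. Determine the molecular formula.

Walk through each heavy atom and fill implicit hydrogens from standard valence (C 4, N 3, O 2, S 2, halogen 1):
  atom 1: O, bond orders sum to 2 (valence 2) → 0 H
  atom 2: C, bond orders sum to 4 (valence 4) → 0 H
  atom 3: O, bond orders sum to 2 (valence 2) → 0 H
  atom 4: C, bond orders sum to 1 (valence 4) → 3 H
  atom 5: C, bond orders sum to 3 (valence 4) → 1 H
  atom 6: C, bond orders sum to 2 (valence 4) → 2 H
  atom 7: C, bond orders sum to 1 (valence 4) → 3 H
  atom 8: C, bond orders sum to 3 (valence 4) → 1 H
  atom 9: I (halogen, monovalent) → 0 H
  atom 10: C, bond orders sum to 2 (valence 4) → 2 H
  atom 11: C, bond orders sum to 3 (valence 4) → 1 H
  atom 12: C, bond orders sum to 1 (valence 4) → 3 H
  atom 13: C, bond orders sum to 3 (valence 4) → 1 H
  atom 14: C, bond orders sum to 4 (valence 4) → 0 H
  atom 15: O, bond orders sum to 2 (valence 2) → 0 H
  atom 16: N, bond orders sum to 1 (valence 3) → 2 H
  atom 17: C, bond orders sum to 2 (valence 4) → 2 H
  atom 18: C, bond orders sum to 3 (valence 4) → 1 H
  atom 19: O, bond orders sum to 1 (valence 2) → 1 H
  atom 20: C, bond orders sum to 2 (valence 4) → 2 H
  atom 21: O, bond orders sum to 1 (valence 2) → 1 H
Totals → C:14, H:26, I:1, N:1, O:5.

C14H26INO5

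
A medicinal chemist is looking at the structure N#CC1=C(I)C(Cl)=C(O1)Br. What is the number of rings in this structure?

1

In SMILES, each pair of matching ring-closure digits denotes one ring-closing bond; the number of such bonds equals the number of independent rings.
Ring-closure bonds here: 1.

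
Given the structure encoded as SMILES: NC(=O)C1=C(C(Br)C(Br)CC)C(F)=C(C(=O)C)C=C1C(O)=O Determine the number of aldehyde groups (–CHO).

Scan the SMILES for the aldehyde motif — none present.
Groups that are present: 1 amide, 1 carboxylic acid, 1 ketone.

0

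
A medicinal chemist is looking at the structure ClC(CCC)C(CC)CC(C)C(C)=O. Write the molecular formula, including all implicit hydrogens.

C12H23ClO

Walk through each heavy atom and fill implicit hydrogens from standard valence (C 4, N 3, O 2, S 2, halogen 1):
  atom 1: Cl (halogen, monovalent) → 0 H
  atom 2: C, bond orders sum to 3 (valence 4) → 1 H
  atom 3: C, bond orders sum to 2 (valence 4) → 2 H
  atom 4: C, bond orders sum to 2 (valence 4) → 2 H
  atom 5: C, bond orders sum to 1 (valence 4) → 3 H
  atom 6: C, bond orders sum to 3 (valence 4) → 1 H
  atom 7: C, bond orders sum to 2 (valence 4) → 2 H
  atom 8: C, bond orders sum to 1 (valence 4) → 3 H
  atom 9: C, bond orders sum to 2 (valence 4) → 2 H
  atom 10: C, bond orders sum to 3 (valence 4) → 1 H
  atom 11: C, bond orders sum to 1 (valence 4) → 3 H
  atom 12: C, bond orders sum to 4 (valence 4) → 0 H
  atom 13: C, bond orders sum to 1 (valence 4) → 3 H
  atom 14: O, bond orders sum to 2 (valence 2) → 0 H
Totals → C:12, H:23, Cl:1, O:1.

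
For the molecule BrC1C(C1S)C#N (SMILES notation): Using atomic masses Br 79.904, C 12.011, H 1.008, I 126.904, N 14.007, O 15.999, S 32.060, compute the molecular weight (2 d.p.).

178.05 g/mol

First, the molecular formula is C4H4BrNS (counting implicit H from valence).
  Br: 1 × 79.904 = 79.904
  C: 4 × 12.011 = 48.044
  H: 4 × 1.008 = 4.032
  N: 1 × 14.007 = 14.007
  S: 1 × 32.060 = 32.060
Sum: 1×79.904 + 4×12.011 + 4×1.008 + 1×14.007 + 1×32.060 = 178.047 → 178.05 g/mol.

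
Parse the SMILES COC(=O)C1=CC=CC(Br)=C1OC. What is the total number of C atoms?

Count every carbon token in the SMILES (each C, including those in ring-closure positions and inside branches).
Carbon count: 9.

9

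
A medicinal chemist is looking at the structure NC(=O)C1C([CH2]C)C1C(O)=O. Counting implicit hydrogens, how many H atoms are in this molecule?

Walk through each heavy atom and fill implicit hydrogens from standard valence (C 4, N 3, O 2, S 2, halogen 1):
  atom 1: N, bond orders sum to 1 (valence 3) → 2 H
  atom 2: C, bond orders sum to 4 (valence 4) → 0 H
  atom 3: O, bond orders sum to 2 (valence 2) → 0 H
  atom 4: C, bond orders sum to 3 (valence 4) → 1 H
  atom 5: C, bond orders sum to 3 (valence 4) → 1 H
  atom 6: C with explicit H count 2
  atom 7: C, bond orders sum to 1 (valence 4) → 3 H
  atom 8: C, bond orders sum to 3 (valence 4) → 1 H
  atom 9: C, bond orders sum to 4 (valence 4) → 0 H
  atom 10: O, bond orders sum to 1 (valence 2) → 1 H
  atom 11: O, bond orders sum to 2 (valence 2) → 0 H
Total hydrogens: 11.

11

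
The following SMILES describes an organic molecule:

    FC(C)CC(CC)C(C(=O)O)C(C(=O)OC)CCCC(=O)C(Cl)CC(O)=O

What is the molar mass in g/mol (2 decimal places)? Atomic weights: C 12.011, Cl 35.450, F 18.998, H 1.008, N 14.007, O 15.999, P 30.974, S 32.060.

First, the molecular formula is C18H28ClFO7 (counting implicit H from valence).
  C: 18 × 12.011 = 216.198
  Cl: 1 × 35.450 = 35.450
  F: 1 × 18.998 = 18.998
  H: 28 × 1.008 = 28.224
  O: 7 × 15.999 = 111.993
Sum: 18×12.011 + 1×35.450 + 1×18.998 + 28×1.008 + 7×15.999 = 410.863 → 410.86 g/mol.

410.86 g/mol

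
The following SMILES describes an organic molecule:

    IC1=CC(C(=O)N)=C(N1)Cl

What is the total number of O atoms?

1

Scan the SMILES for O atoms (remember two-letter symbols like Cl and Br are single atoms).
Oxygen count: 1.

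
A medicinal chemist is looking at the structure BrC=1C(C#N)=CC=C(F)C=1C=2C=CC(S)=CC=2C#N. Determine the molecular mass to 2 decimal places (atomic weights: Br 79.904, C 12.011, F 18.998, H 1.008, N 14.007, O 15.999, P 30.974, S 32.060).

First, the molecular formula is C14H6BrFN2S (counting implicit H from valence).
  Br: 1 × 79.904 = 79.904
  C: 14 × 12.011 = 168.154
  F: 1 × 18.998 = 18.998
  H: 6 × 1.008 = 6.048
  N: 2 × 14.007 = 28.014
  S: 1 × 32.060 = 32.060
Sum: 1×79.904 + 14×12.011 + 1×18.998 + 6×1.008 + 2×14.007 + 1×32.060 = 333.178 → 333.18 g/mol.

333.18 g/mol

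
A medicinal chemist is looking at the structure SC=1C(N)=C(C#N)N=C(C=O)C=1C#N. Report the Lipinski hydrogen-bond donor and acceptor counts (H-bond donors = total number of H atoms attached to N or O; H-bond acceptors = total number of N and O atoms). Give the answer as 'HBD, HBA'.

Donors: find every N or O and count the H atoms it carries.
  atom 4 (N): bond orders sum to 1 → 2 H
  atom 7 (N): bond orders sum to 3 → 0 H
  atom 8 (N): bond orders sum to 3 → 0 H
  atom 11 (O): bond orders sum to 2 → 0 H
  atom 14 (N): bond orders sum to 3 → 0 H
Lipinski HBD = 2.
Acceptors: N atoms = 4, O atoms = 1 → HBA = 5.

2, 5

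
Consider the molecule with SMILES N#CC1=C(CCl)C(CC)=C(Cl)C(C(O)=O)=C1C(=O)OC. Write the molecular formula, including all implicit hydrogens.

Walk through each heavy atom and fill implicit hydrogens from standard valence (C 4, N 3, O 2, S 2, halogen 1):
  atom 1: N, bond orders sum to 3 (valence 3) → 0 H
  atom 2: C, bond orders sum to 4 (valence 4) → 0 H
  atom 3: C, bond orders sum to 4 (valence 4) → 0 H
  atom 4: C, bond orders sum to 4 (valence 4) → 0 H
  atom 5: C, bond orders sum to 2 (valence 4) → 2 H
  atom 6: Cl (halogen, monovalent) → 0 H
  atom 7: C, bond orders sum to 4 (valence 4) → 0 H
  atom 8: C, bond orders sum to 2 (valence 4) → 2 H
  atom 9: C, bond orders sum to 1 (valence 4) → 3 H
  atom 10: C, bond orders sum to 4 (valence 4) → 0 H
  atom 11: Cl (halogen, monovalent) → 0 H
  atom 12: C, bond orders sum to 4 (valence 4) → 0 H
  atom 13: C, bond orders sum to 4 (valence 4) → 0 H
  atom 14: O, bond orders sum to 1 (valence 2) → 1 H
  atom 15: O, bond orders sum to 2 (valence 2) → 0 H
  atom 16: C, bond orders sum to 4 (valence 4) → 0 H
  atom 17: C, bond orders sum to 4 (valence 4) → 0 H
  atom 18: O, bond orders sum to 2 (valence 2) → 0 H
  atom 19: O, bond orders sum to 2 (valence 2) → 0 H
  atom 20: C, bond orders sum to 1 (valence 4) → 3 H
Totals → C:13, H:11, Cl:2, N:1, O:4.
In Hill order: C13H11Cl2NO4.

C13H11Cl2NO4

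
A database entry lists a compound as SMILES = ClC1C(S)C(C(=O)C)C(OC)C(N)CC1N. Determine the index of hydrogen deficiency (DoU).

Molecular formula: C10H19ClN2O2S.
DoU = (2C + 2 + N − H − X) / 2, where X is the halogen count and O/S are ignored.
    = (2·10 + 2 + 2 − 19 − 1) / 2 = 4 / 2 = 2.

2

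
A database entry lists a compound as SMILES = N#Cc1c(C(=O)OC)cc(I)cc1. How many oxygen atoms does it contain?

2

Scan the SMILES for O atoms (remember two-letter symbols like Cl and Br are single atoms).
Oxygen count: 2.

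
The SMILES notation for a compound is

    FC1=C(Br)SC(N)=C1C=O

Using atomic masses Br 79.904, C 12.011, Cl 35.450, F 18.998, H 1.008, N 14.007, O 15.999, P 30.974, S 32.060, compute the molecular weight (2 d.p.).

224.05 g/mol

First, the molecular formula is C5H3BrFNOS (counting implicit H from valence).
  Br: 1 × 79.904 = 79.904
  C: 5 × 12.011 = 60.055
  F: 1 × 18.998 = 18.998
  H: 3 × 1.008 = 3.024
  N: 1 × 14.007 = 14.007
  O: 1 × 15.999 = 15.999
  S: 1 × 32.060 = 32.060
Sum: 1×79.904 + 5×12.011 + 1×18.998 + 3×1.008 + 1×14.007 + 1×15.999 + 1×32.060 = 224.047 → 224.05 g/mol.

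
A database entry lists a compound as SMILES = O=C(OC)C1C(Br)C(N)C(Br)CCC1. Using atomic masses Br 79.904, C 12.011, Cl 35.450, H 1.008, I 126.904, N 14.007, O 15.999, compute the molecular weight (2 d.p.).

329.03 g/mol

First, the molecular formula is C9H15Br2NO2 (counting implicit H from valence).
  Br: 2 × 79.904 = 159.808
  C: 9 × 12.011 = 108.099
  H: 15 × 1.008 = 15.120
  N: 1 × 14.007 = 14.007
  O: 2 × 15.999 = 31.998
Sum: 2×79.904 + 9×12.011 + 15×1.008 + 1×14.007 + 2×15.999 = 329.032 → 329.03 g/mol.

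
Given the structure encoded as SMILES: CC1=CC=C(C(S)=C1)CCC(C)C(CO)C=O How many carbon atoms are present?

Count every carbon token in the SMILES (each C, including those in ring-closure positions and inside branches).
Carbon count: 14.

14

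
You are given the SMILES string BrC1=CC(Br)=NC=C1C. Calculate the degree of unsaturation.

4

Degree of unsaturation = (number of rings) + (number of π bonds).
Ring closures in the SMILES: 1.
π bonds: 3 double bonds (each 1 DoU) → 3 DoU from unsaturation.
Total DoU = 1 + 3 = 4.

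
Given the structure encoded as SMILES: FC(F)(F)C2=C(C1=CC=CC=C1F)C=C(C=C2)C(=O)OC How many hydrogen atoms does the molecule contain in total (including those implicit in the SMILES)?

10

Walk through each heavy atom and fill implicit hydrogens from standard valence (C 4, N 3, O 2, S 2, halogen 1):
  atom 1: F (halogen, monovalent) → 0 H
  atom 2: C, bond orders sum to 4 (valence 4) → 0 H
  atom 3: F (halogen, monovalent) → 0 H
  atom 4: F (halogen, monovalent) → 0 H
  atom 5: C, bond orders sum to 4 (valence 4) → 0 H
  atom 6: C, bond orders sum to 4 (valence 4) → 0 H
  atom 7: C, bond orders sum to 4 (valence 4) → 0 H
  atom 8: C, bond orders sum to 3 (valence 4) → 1 H
  atom 9: C, bond orders sum to 3 (valence 4) → 1 H
  atom 10: C, bond orders sum to 3 (valence 4) → 1 H
  atom 11: C, bond orders sum to 3 (valence 4) → 1 H
  atom 12: C, bond orders sum to 4 (valence 4) → 0 H
  atom 13: F (halogen, monovalent) → 0 H
  atom 14: C, bond orders sum to 3 (valence 4) → 1 H
  atom 15: C, bond orders sum to 4 (valence 4) → 0 H
  atom 16: C, bond orders sum to 3 (valence 4) → 1 H
  atom 17: C, bond orders sum to 3 (valence 4) → 1 H
  atom 18: C, bond orders sum to 4 (valence 4) → 0 H
  atom 19: O, bond orders sum to 2 (valence 2) → 0 H
  atom 20: O, bond orders sum to 2 (valence 2) → 0 H
  atom 21: C, bond orders sum to 1 (valence 4) → 3 H
Total hydrogens: 10.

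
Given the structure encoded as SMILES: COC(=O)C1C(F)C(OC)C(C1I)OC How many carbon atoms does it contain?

Count every carbon token in the SMILES (each C, including those in ring-closure positions and inside branches).
Carbon count: 9.

9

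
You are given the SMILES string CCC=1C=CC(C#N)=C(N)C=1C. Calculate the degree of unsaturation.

Degree of unsaturation = (number of rings) + (number of π bonds).
Ring closures in the SMILES: 1.
π bonds: 3 double bonds (each 1 DoU), 1 triple bond (each 2 DoU) → 5 DoU from unsaturation.
Total DoU = 1 + 5 = 6.

6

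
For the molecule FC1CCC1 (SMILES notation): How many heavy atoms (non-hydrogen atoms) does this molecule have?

Every atom symbol written in the SMILES (organic subset) is one heavy atom; implicit H are not written.
Heavy atoms by element → C:4, F:1.
Total: 5.

5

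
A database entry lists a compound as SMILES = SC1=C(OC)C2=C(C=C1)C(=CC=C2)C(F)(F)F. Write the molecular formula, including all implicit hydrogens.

C12H9F3OS

Walk through each heavy atom and fill implicit hydrogens from standard valence (C 4, N 3, O 2, S 2, halogen 1):
  atom 1: S, bond orders sum to 1 (valence 2) → 1 H
  atom 2: C, bond orders sum to 4 (valence 4) → 0 H
  atom 3: C, bond orders sum to 4 (valence 4) → 0 H
  atom 4: O, bond orders sum to 2 (valence 2) → 0 H
  atom 5: C, bond orders sum to 1 (valence 4) → 3 H
  atom 6: C, bond orders sum to 4 (valence 4) → 0 H
  atom 7: C, bond orders sum to 4 (valence 4) → 0 H
  atom 8: C, bond orders sum to 3 (valence 4) → 1 H
  atom 9: C, bond orders sum to 3 (valence 4) → 1 H
  atom 10: C, bond orders sum to 4 (valence 4) → 0 H
  atom 11: C, bond orders sum to 3 (valence 4) → 1 H
  atom 12: C, bond orders sum to 3 (valence 4) → 1 H
  atom 13: C, bond orders sum to 3 (valence 4) → 1 H
  atom 14: C, bond orders sum to 4 (valence 4) → 0 H
  atom 15: F (halogen, monovalent) → 0 H
  atom 16: F (halogen, monovalent) → 0 H
  atom 17: F (halogen, monovalent) → 0 H
Totals → C:12, H:9, F:3, O:1, S:1.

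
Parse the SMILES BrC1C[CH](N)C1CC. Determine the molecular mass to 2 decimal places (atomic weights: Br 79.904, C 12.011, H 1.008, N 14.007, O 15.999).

First, the molecular formula is C6H12BrN (counting implicit H from valence).
  Br: 1 × 79.904 = 79.904
  C: 6 × 12.011 = 72.066
  H: 12 × 1.008 = 12.096
  N: 1 × 14.007 = 14.007
Sum: 1×79.904 + 6×12.011 + 12×1.008 + 1×14.007 = 178.073 → 178.07 g/mol.

178.07 g/mol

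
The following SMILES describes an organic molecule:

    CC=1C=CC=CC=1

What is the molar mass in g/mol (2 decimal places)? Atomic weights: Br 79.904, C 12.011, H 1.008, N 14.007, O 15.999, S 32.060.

First, the molecular formula is C7H8 (counting implicit H from valence).
  C: 7 × 12.011 = 84.077
  H: 8 × 1.008 = 8.064
Sum: 7×12.011 + 8×1.008 = 92.141 → 92.14 g/mol.

92.14 g/mol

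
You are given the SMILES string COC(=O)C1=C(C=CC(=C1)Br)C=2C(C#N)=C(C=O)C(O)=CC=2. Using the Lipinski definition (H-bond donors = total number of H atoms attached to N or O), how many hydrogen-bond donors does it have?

1

Donors: find every N or O and count the H atoms it carries.
  atom 2 (O): bond orders sum to 2 → 0 H
  atom 4 (O): bond orders sum to 2 → 0 H
  atom 15 (N): bond orders sum to 3 → 0 H
  atom 18 (O): bond orders sum to 2 → 0 H
  atom 20 (O): bond orders sum to 1 → 1 H
Lipinski HBD = 1.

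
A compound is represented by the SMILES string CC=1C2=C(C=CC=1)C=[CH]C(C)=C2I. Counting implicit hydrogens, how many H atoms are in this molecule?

Walk through each heavy atom and fill implicit hydrogens from standard valence (C 4, N 3, O 2, S 2, halogen 1):
  atom 1: C, bond orders sum to 1 (valence 4) → 3 H
  atom 2: C, bond orders sum to 4 (valence 4) → 0 H
  atom 3: C, bond orders sum to 4 (valence 4) → 0 H
  atom 4: C, bond orders sum to 4 (valence 4) → 0 H
  atom 5: C, bond orders sum to 3 (valence 4) → 1 H
  atom 6: C, bond orders sum to 3 (valence 4) → 1 H
  atom 7: C, bond orders sum to 3 (valence 4) → 1 H
  atom 8: C, bond orders sum to 3 (valence 4) → 1 H
  atom 9: C with explicit H count 1
  atom 10: C, bond orders sum to 4 (valence 4) → 0 H
  atom 11: C, bond orders sum to 1 (valence 4) → 3 H
  atom 12: C, bond orders sum to 4 (valence 4) → 0 H
  atom 13: I (halogen, monovalent) → 0 H
Total hydrogens: 11.

11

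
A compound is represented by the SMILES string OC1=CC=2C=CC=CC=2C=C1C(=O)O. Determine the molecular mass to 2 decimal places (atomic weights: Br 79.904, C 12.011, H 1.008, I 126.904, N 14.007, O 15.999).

188.18 g/mol

First, the molecular formula is C11H8O3 (counting implicit H from valence).
  C: 11 × 12.011 = 132.121
  H: 8 × 1.008 = 8.064
  O: 3 × 15.999 = 47.997
Sum: 11×12.011 + 8×1.008 + 3×15.999 = 188.182 → 188.18 g/mol.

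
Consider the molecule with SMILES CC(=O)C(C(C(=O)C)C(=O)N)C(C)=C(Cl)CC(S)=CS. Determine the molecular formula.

C13H18ClNO3S2

Walk through each heavy atom and fill implicit hydrogens from standard valence (C 4, N 3, O 2, S 2, halogen 1):
  atom 1: C, bond orders sum to 1 (valence 4) → 3 H
  atom 2: C, bond orders sum to 4 (valence 4) → 0 H
  atom 3: O, bond orders sum to 2 (valence 2) → 0 H
  atom 4: C, bond orders sum to 3 (valence 4) → 1 H
  atom 5: C, bond orders sum to 3 (valence 4) → 1 H
  atom 6: C, bond orders sum to 4 (valence 4) → 0 H
  atom 7: O, bond orders sum to 2 (valence 2) → 0 H
  atom 8: C, bond orders sum to 1 (valence 4) → 3 H
  atom 9: C, bond orders sum to 4 (valence 4) → 0 H
  atom 10: O, bond orders sum to 2 (valence 2) → 0 H
  atom 11: N, bond orders sum to 1 (valence 3) → 2 H
  atom 12: C, bond orders sum to 4 (valence 4) → 0 H
  atom 13: C, bond orders sum to 1 (valence 4) → 3 H
  atom 14: C, bond orders sum to 4 (valence 4) → 0 H
  atom 15: Cl (halogen, monovalent) → 0 H
  atom 16: C, bond orders sum to 2 (valence 4) → 2 H
  atom 17: C, bond orders sum to 4 (valence 4) → 0 H
  atom 18: S, bond orders sum to 1 (valence 2) → 1 H
  atom 19: C, bond orders sum to 3 (valence 4) → 1 H
  atom 20: S, bond orders sum to 1 (valence 2) → 1 H
Totals → C:13, H:18, Cl:1, N:1, O:3, S:2.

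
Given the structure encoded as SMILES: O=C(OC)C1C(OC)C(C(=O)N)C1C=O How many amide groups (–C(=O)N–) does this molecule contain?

1

The amide motif appears at heavy-atom position 10 in the SMILES.
Other groups present: 1 aldehyde, 1 ester, 1 ether.
Amide count: 1.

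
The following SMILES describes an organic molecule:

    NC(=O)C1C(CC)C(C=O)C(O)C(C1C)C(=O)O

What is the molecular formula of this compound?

Walk through each heavy atom and fill implicit hydrogens from standard valence (C 4, N 3, O 2, S 2, halogen 1):
  atom 1: N, bond orders sum to 1 (valence 3) → 2 H
  atom 2: C, bond orders sum to 4 (valence 4) → 0 H
  atom 3: O, bond orders sum to 2 (valence 2) → 0 H
  atom 4: C, bond orders sum to 3 (valence 4) → 1 H
  atom 5: C, bond orders sum to 3 (valence 4) → 1 H
  atom 6: C, bond orders sum to 2 (valence 4) → 2 H
  atom 7: C, bond orders sum to 1 (valence 4) → 3 H
  atom 8: C, bond orders sum to 3 (valence 4) → 1 H
  atom 9: C, bond orders sum to 3 (valence 4) → 1 H
  atom 10: O, bond orders sum to 2 (valence 2) → 0 H
  atom 11: C, bond orders sum to 3 (valence 4) → 1 H
  atom 12: O, bond orders sum to 1 (valence 2) → 1 H
  atom 13: C, bond orders sum to 3 (valence 4) → 1 H
  atom 14: C, bond orders sum to 3 (valence 4) → 1 H
  atom 15: C, bond orders sum to 1 (valence 4) → 3 H
  atom 16: C, bond orders sum to 4 (valence 4) → 0 H
  atom 17: O, bond orders sum to 2 (valence 2) → 0 H
  atom 18: O, bond orders sum to 1 (valence 2) → 1 H
Totals → C:12, H:19, N:1, O:5.

C12H19NO5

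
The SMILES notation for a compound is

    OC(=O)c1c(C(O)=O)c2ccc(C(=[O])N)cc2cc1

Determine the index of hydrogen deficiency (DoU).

10

Molecular formula: C13H9NO5.
DoU = (2C + 2 + N − H − X) / 2, where X is the halogen count and O/S are ignored.
    = (2·13 + 2 + 1 − 9 − 0) / 2 = 20 / 2 = 10.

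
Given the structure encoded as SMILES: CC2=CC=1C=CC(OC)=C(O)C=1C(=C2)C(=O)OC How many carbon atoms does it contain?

Count every carbon token in the SMILES (each C, including those in ring-closure positions and inside branches).
Carbon count: 14.

14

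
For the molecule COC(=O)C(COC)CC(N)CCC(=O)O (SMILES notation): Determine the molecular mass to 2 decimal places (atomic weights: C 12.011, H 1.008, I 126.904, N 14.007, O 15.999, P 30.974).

First, the molecular formula is C10H19NO5 (counting implicit H from valence).
  C: 10 × 12.011 = 120.110
  H: 19 × 1.008 = 19.152
  N: 1 × 14.007 = 14.007
  O: 5 × 15.999 = 79.995
Sum: 10×12.011 + 19×1.008 + 1×14.007 + 5×15.999 = 233.264 → 233.26 g/mol.

233.26 g/mol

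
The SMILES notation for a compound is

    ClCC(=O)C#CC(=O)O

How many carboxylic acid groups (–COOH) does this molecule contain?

The carboxylic acid motif appears at heavy-atom position 7 in the SMILES.
Other groups present: 1 alkyne, 1 ketone.
Carboxylic acid count: 1.

1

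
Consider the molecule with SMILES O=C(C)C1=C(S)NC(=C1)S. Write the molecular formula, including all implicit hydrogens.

Walk through each heavy atom and fill implicit hydrogens from standard valence (C 4, N 3, O 2, S 2, halogen 1):
  atom 1: O, bond orders sum to 2 (valence 2) → 0 H
  atom 2: C, bond orders sum to 4 (valence 4) → 0 H
  atom 3: C, bond orders sum to 1 (valence 4) → 3 H
  atom 4: C, bond orders sum to 4 (valence 4) → 0 H
  atom 5: C, bond orders sum to 4 (valence 4) → 0 H
  atom 6: S, bond orders sum to 1 (valence 2) → 1 H
  atom 7: N, bond orders sum to 2 (valence 3) → 1 H
  atom 8: C, bond orders sum to 4 (valence 4) → 0 H
  atom 9: C, bond orders sum to 3 (valence 4) → 1 H
  atom 10: S, bond orders sum to 1 (valence 2) → 1 H
Totals → C:6, H:7, N:1, O:1, S:2.
In Hill order: C6H7NOS2.

C6H7NOS2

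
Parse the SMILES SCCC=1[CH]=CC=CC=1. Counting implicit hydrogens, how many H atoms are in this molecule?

10

Walk through each heavy atom and fill implicit hydrogens from standard valence (C 4, N 3, O 2, S 2, halogen 1):
  atom 1: S, bond orders sum to 1 (valence 2) → 1 H
  atom 2: C, bond orders sum to 2 (valence 4) → 2 H
  atom 3: C, bond orders sum to 2 (valence 4) → 2 H
  atom 4: C, bond orders sum to 4 (valence 4) → 0 H
  atom 5: C with explicit H count 1
  atom 6: C, bond orders sum to 3 (valence 4) → 1 H
  atom 7: C, bond orders sum to 3 (valence 4) → 1 H
  atom 8: C, bond orders sum to 3 (valence 4) → 1 H
  atom 9: C, bond orders sum to 3 (valence 4) → 1 H
Total hydrogens: 10.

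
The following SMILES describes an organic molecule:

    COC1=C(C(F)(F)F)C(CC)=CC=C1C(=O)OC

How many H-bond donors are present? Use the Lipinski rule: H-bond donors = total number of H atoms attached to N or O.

0

Donors: find every N or O and count the H atoms it carries.
  atom 2 (O): bond orders sum to 2 → 0 H
  atom 16 (O): bond orders sum to 2 → 0 H
  atom 17 (O): bond orders sum to 2 → 0 H
Lipinski HBD = 0.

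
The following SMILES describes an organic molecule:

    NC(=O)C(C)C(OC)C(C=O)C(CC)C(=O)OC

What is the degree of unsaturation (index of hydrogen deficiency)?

Degree of unsaturation = (number of rings) + (number of π bonds).
Ring closures in the SMILES: 0.
π bonds: 3 double bonds (each 1 DoU) → 3 DoU from unsaturation.
Total DoU = 0 + 3 = 3.

3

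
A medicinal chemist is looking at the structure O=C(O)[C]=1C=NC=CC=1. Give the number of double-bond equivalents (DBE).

Degree of unsaturation = (number of rings) + (number of π bonds).
Ring closures in the SMILES: 1.
π bonds: 4 double bonds (each 1 DoU) → 4 DoU from unsaturation.
Total DoU = 1 + 4 = 5.

5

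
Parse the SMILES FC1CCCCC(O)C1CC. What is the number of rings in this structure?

In SMILES, each pair of matching ring-closure digits denotes one ring-closing bond; the number of such bonds equals the number of independent rings.
Ring-closure bonds here: 1.

1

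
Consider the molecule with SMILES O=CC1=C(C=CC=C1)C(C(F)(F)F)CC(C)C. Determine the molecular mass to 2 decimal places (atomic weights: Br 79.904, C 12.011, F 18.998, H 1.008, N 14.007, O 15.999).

First, the molecular formula is C13H15F3O (counting implicit H from valence).
  C: 13 × 12.011 = 156.143
  F: 3 × 18.998 = 56.994
  H: 15 × 1.008 = 15.120
  O: 1 × 15.999 = 15.999
Sum: 13×12.011 + 3×18.998 + 15×1.008 + 1×15.999 = 244.256 → 244.26 g/mol.

244.26 g/mol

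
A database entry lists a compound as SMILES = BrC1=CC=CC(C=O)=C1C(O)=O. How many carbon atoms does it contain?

Count every carbon token in the SMILES (each C, including those in ring-closure positions and inside branches).
Carbon count: 8.

8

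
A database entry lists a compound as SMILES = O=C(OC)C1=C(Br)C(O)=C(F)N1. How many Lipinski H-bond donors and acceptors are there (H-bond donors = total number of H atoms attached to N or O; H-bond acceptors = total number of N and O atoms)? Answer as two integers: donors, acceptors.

Donors: find every N or O and count the H atoms it carries.
  atom 1 (O): bond orders sum to 2 → 0 H
  atom 3 (O): bond orders sum to 2 → 0 H
  atom 9 (O): bond orders sum to 1 → 1 H
  atom 12 (N): bond orders sum to 2 → 1 H
Lipinski HBD = 2.
Acceptors: N atoms = 1, O atoms = 3 → HBA = 4.

2, 4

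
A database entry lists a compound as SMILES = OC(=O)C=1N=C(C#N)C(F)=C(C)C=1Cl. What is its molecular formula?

C8H4ClFN2O2

Walk through each heavy atom and fill implicit hydrogens from standard valence (C 4, N 3, O 2, S 2, halogen 1):
  atom 1: O, bond orders sum to 1 (valence 2) → 1 H
  atom 2: C, bond orders sum to 4 (valence 4) → 0 H
  atom 3: O, bond orders sum to 2 (valence 2) → 0 H
  atom 4: C, bond orders sum to 4 (valence 4) → 0 H
  atom 5: N, bond orders sum to 3 (valence 3) → 0 H
  atom 6: C, bond orders sum to 4 (valence 4) → 0 H
  atom 7: C, bond orders sum to 4 (valence 4) → 0 H
  atom 8: N, bond orders sum to 3 (valence 3) → 0 H
  atom 9: C, bond orders sum to 4 (valence 4) → 0 H
  atom 10: F (halogen, monovalent) → 0 H
  atom 11: C, bond orders sum to 4 (valence 4) → 0 H
  atom 12: C, bond orders sum to 1 (valence 4) → 3 H
  atom 13: C, bond orders sum to 4 (valence 4) → 0 H
  atom 14: Cl (halogen, monovalent) → 0 H
Totals → C:8, H:4, Cl:1, F:1, N:2, O:2.
In Hill order: C8H4ClFN2O2.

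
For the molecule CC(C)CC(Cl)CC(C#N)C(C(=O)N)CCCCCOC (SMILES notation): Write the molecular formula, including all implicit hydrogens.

Walk through each heavy atom and fill implicit hydrogens from standard valence (C 4, N 3, O 2, S 2, halogen 1):
  atom 1: C, bond orders sum to 1 (valence 4) → 3 H
  atom 2: C, bond orders sum to 3 (valence 4) → 1 H
  atom 3: C, bond orders sum to 1 (valence 4) → 3 H
  atom 4: C, bond orders sum to 2 (valence 4) → 2 H
  atom 5: C, bond orders sum to 3 (valence 4) → 1 H
  atom 6: Cl (halogen, monovalent) → 0 H
  atom 7: C, bond orders sum to 2 (valence 4) → 2 H
  atom 8: C, bond orders sum to 3 (valence 4) → 1 H
  atom 9: C, bond orders sum to 4 (valence 4) → 0 H
  atom 10: N, bond orders sum to 3 (valence 3) → 0 H
  atom 11: C, bond orders sum to 3 (valence 4) → 1 H
  atom 12: C, bond orders sum to 4 (valence 4) → 0 H
  atom 13: O, bond orders sum to 2 (valence 2) → 0 H
  atom 14: N, bond orders sum to 1 (valence 3) → 2 H
  atom 15: C, bond orders sum to 2 (valence 4) → 2 H
  atom 16: C, bond orders sum to 2 (valence 4) → 2 H
  atom 17: C, bond orders sum to 2 (valence 4) → 2 H
  atom 18: C, bond orders sum to 2 (valence 4) → 2 H
  atom 19: C, bond orders sum to 2 (valence 4) → 2 H
  atom 20: O, bond orders sum to 2 (valence 2) → 0 H
  atom 21: C, bond orders sum to 1 (valence 4) → 3 H
Totals → C:16, H:29, Cl:1, N:2, O:2.

C16H29ClN2O2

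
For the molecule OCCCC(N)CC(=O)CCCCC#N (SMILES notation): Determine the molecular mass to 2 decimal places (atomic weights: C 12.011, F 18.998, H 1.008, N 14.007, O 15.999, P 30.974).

212.29 g/mol

First, the molecular formula is C11H20N2O2 (counting implicit H from valence).
  C: 11 × 12.011 = 132.121
  H: 20 × 1.008 = 20.160
  N: 2 × 14.007 = 28.014
  O: 2 × 15.999 = 31.998
Sum: 11×12.011 + 20×1.008 + 2×14.007 + 2×15.999 = 212.293 → 212.29 g/mol.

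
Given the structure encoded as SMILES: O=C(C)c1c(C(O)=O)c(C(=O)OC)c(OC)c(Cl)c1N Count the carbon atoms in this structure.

12

Count every carbon token in the SMILES (each C, including those in ring-closure positions and inside branches).
Carbon count: 12.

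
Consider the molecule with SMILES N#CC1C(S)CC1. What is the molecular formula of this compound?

Walk through each heavy atom and fill implicit hydrogens from standard valence (C 4, N 3, O 2, S 2, halogen 1):
  atom 1: N, bond orders sum to 3 (valence 3) → 0 H
  atom 2: C, bond orders sum to 4 (valence 4) → 0 H
  atom 3: C, bond orders sum to 3 (valence 4) → 1 H
  atom 4: C, bond orders sum to 3 (valence 4) → 1 H
  atom 5: S, bond orders sum to 1 (valence 2) → 1 H
  atom 6: C, bond orders sum to 2 (valence 4) → 2 H
  atom 7: C, bond orders sum to 2 (valence 4) → 2 H
Totals → C:5, H:7, N:1, S:1.
In Hill order: C5H7NS.

C5H7NS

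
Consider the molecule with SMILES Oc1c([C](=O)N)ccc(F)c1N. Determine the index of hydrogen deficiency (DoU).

Molecular formula: C7H7FN2O2.
DoU = (2C + 2 + N − H − X) / 2, where X is the halogen count and O/S are ignored.
    = (2·7 + 2 + 2 − 7 − 1) / 2 = 10 / 2 = 5.

5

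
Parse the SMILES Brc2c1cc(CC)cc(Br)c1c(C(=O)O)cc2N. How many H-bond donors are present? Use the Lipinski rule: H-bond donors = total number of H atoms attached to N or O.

3

Donors: find every N or O and count the H atoms it carries.
  atom 14 (O): bond orders sum to 2 → 0 H
  atom 15 (O): bond orders sum to 1 → 1 H
  atom 18 (N): bond orders sum to 1 → 2 H
Lipinski HBD = 3.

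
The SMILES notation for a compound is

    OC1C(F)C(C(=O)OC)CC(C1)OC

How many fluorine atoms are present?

Scan the SMILES for F atoms (remember two-letter symbols like Cl and Br are single atoms).
Fluorine count: 1.

1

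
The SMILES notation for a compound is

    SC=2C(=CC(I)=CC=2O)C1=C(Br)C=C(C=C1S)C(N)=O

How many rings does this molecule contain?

In SMILES, each pair of matching ring-closure digits denotes one ring-closing bond; the number of such bonds equals the number of independent rings.
Ring-closure bonds here: 2.

2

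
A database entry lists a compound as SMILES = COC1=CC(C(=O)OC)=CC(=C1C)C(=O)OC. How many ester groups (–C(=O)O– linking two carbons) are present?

The ester motif appears at heavy-atom positions 6, 14 in the SMILES.
Other groups present: 1 ether.
Ester count: 2.

2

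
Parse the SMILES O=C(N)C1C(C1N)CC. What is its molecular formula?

Walk through each heavy atom and fill implicit hydrogens from standard valence (C 4, N 3, O 2, S 2, halogen 1):
  atom 1: O, bond orders sum to 2 (valence 2) → 0 H
  atom 2: C, bond orders sum to 4 (valence 4) → 0 H
  atom 3: N, bond orders sum to 1 (valence 3) → 2 H
  atom 4: C, bond orders sum to 3 (valence 4) → 1 H
  atom 5: C, bond orders sum to 3 (valence 4) → 1 H
  atom 6: C, bond orders sum to 3 (valence 4) → 1 H
  atom 7: N, bond orders sum to 1 (valence 3) → 2 H
  atom 8: C, bond orders sum to 2 (valence 4) → 2 H
  atom 9: C, bond orders sum to 1 (valence 4) → 3 H
Totals → C:6, H:12, N:2, O:1.
In Hill order: C6H12N2O.

C6H12N2O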